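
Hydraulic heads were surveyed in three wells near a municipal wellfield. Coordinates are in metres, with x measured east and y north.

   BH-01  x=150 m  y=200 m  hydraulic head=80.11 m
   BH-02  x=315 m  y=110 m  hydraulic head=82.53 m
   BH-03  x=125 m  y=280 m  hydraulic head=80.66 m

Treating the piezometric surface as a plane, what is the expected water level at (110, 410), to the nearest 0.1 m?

82.1 m

Taking BH-01 as reference: BH-02−BH-01 = (165, -90, +2.42); BH-03−BH-01 = (-25, 80, +0.55).
Solve a·Δx + b·Δy = Δh: det = 165·80 − (-25)·(-90) = 10950.
∂h/∂x = [(+2.42)·80 − (+0.55)·(-90)] / 10950 = +0.02220
∂h/∂y = [165·(+0.55) − (-25)·(+2.42)] / 10950 = +0.01381
h(110, 410) = 80.11 + (+0.02220)·(-40) + (+0.01381)·(210) = 80.11 -0.888 +2.901 = 82.123 m.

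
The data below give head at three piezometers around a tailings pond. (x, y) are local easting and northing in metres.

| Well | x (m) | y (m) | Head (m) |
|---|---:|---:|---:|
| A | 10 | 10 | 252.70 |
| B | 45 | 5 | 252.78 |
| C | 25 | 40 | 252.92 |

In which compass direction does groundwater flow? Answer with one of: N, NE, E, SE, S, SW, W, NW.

Differences from A: to B (Δx, Δy, Δh) = (35, -5, +0.08); to C = (15, 30, +0.22).
Solve a·Δx + b·Δy = Δh: det = 35·30 − 15·(-5) = 1125.
∂h/∂x = [(+0.08)·30 − (+0.22)·(-5)] / 1125 = +0.003111
∂h/∂y = [35·(+0.22) − 15·(+0.08)] / 1125 = +0.005778
Flow = −∇h = (-0.003111 east, -0.005778 north), which points southwest.

SW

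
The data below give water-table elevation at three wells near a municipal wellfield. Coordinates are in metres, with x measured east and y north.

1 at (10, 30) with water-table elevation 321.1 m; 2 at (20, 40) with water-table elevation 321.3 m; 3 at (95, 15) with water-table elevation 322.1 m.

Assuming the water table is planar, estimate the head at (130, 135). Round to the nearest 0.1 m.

323.4 m

With h = a·x + b·y + c and 1 as origin, the differences give:
  10·a + 10·b = +0.2
  85·a + (-15)·b = +1.0
Eliminate b (×(-15) and ×10, subtract): -1000·a = -13.00 → a = ∂h/∂x = +0.01300
Back-substitute: b = ∂h/∂y = +0.007000.
h(130, 135) = 321.1 + (+0.01300)·(120) + (+0.007000)·(105) = 321.1 +1.560 +0.735 = 323.395 m.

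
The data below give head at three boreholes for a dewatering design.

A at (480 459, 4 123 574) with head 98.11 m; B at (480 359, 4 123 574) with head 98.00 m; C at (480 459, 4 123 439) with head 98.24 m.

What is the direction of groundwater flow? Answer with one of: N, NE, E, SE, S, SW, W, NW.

∂h/∂x = (98.00 − 98.11) / (480359 − 480459) = +0.001100
∂h/∂y = (98.24 − 98.11) / (4123439 − 4123574) = -0.0009630
Flow = −∇h = (-0.001100 east, +0.0009630 north), which points northwest.

NW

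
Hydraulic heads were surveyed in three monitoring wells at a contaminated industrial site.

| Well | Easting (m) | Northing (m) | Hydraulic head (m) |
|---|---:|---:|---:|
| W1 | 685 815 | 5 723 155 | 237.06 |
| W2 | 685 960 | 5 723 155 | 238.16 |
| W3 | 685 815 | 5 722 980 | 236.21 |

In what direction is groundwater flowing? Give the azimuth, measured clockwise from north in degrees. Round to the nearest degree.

∂h/∂x = (238.16 − 237.06) / (685960 − 685815) = +0.007586
∂h/∂y = (236.21 − 237.06) / (5722980 − 5723155) = +0.004857
Flow direction (−∇h) has components (-0.007586 E, -0.004857 N).
Azimuth = atan2(E, N) = atan2(-0.007586, -0.004857) = 237.4° ≈ 237°.

237°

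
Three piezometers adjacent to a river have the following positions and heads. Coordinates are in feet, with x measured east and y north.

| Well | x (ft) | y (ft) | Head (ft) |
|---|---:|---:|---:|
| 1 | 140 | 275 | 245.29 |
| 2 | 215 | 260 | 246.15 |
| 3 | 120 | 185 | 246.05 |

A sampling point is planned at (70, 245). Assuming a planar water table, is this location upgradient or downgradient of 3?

downgradient

Taking 1 as reference: 2−1 = (75, -15, +0.86); 3−1 = (-20, -90, +0.76).
Determinant of the coordinate differences = 75·(-90) − (-20)·(-15) = -7050.
∂h/∂x = [(+0.86)·(-90) − (+0.76)·(-15)] / -7050 = +0.009362
∂h/∂y = [75·(+0.76) − (-20)·(+0.86)] / -7050 = -0.01052
Head at (70, 245) = 245.29 + (+0.009362)·(-70) + (-0.01052)·(-30) = 244.95 ft.
That is lower than the 246.05 ft at 3, so the point is downgradient.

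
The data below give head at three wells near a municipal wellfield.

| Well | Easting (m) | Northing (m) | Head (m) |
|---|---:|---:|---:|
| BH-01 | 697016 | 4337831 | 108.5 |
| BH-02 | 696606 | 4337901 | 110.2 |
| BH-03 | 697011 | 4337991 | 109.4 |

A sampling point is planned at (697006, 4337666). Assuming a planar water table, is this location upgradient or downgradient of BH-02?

downgradient

Differences from BH-01: to BH-02 (Δx, Δy, Δh) = (-410, 70, +1.7); to BH-03 = (-5, 160, +0.9).
Determinant of the coordinate differences = (-410)·160 − (-5)·70 = -65250.
∂h/∂x = [(+1.7)·160 − (+0.9)·70] / -65250 = -0.003203
∂h/∂y = [(-410)·(+0.9) − (-5)·(+1.7)] / -65250 = +0.005525
Head at (697006, 4337666) = 108.5 + (-0.003203)·(-10) + (+0.005525)·(-165) = 107.62 m.
That is lower than the 110.2 m at BH-02, so the point is downgradient.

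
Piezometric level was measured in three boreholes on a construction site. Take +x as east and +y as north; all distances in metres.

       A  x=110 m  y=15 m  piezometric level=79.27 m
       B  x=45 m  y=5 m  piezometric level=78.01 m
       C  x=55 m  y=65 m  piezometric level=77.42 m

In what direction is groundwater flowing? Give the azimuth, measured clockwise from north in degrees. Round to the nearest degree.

302°

With h = a·x + b·y + c and A as origin, the differences give:
  (-65)·a + (-10)·b = -1.26
  (-55)·a + 50·b = -1.85
Eliminate b (×50 and ×(-10), subtract): -3800·a = -81.500 → a = ∂h/∂x = +0.02145
Back-substitute: b = ∂h/∂y = -0.01341.
Flow direction (−∇h) has components (-0.02145 E, +0.01341 N).
Azimuth = atan2(E, N) = atan2(-0.02145, +0.01341) = 302.0° ≈ 302°.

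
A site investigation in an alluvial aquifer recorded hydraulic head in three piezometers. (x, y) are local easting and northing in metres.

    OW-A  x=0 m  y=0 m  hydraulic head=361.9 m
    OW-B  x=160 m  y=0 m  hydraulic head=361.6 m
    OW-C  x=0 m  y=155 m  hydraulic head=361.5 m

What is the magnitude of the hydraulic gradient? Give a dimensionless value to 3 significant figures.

∂h/∂x = (361.6 − 361.9) / (160 − 0) = -0.001875
∂h/∂y = (361.5 − 361.9) / (155 − 0) = -0.002581
|∇h| = √(-0.001875² + -0.002581²) = 0.00319

0.00319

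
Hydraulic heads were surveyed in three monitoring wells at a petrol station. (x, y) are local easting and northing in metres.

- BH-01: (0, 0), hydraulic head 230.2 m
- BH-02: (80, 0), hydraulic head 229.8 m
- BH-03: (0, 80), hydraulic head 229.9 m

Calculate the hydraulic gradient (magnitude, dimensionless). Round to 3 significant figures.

0.00625

∂h/∂x = (229.8 − 230.2) / (80 − 0) = -0.005000
∂h/∂y = (229.9 − 230.2) / (80 − 0) = -0.003750
|∇h| = √(-0.005000² + -0.003750²) = 0.00625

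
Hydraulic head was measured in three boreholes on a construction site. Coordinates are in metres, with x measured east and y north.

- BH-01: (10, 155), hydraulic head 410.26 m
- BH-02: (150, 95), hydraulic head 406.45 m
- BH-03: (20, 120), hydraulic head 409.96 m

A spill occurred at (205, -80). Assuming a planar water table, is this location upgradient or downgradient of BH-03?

downgradient

With h = a·x + b·y + c and BH-01 as origin, the differences give:
  140·a + (-60)·b = -3.81
  10·a + (-35)·b = -0.30
Eliminate b (×(-35) and ×(-60), subtract): -4300·a = 115.350 → a = ∂h/∂x = -0.02683
Back-substitute: b = ∂h/∂y = +0.0009070.
Head at (205, -80) = 410.26 + (-0.02683)·(195) + (+0.0009070)·(-235) = 404.82 m.
That is lower than the 409.96 m at BH-03, so the point is downgradient.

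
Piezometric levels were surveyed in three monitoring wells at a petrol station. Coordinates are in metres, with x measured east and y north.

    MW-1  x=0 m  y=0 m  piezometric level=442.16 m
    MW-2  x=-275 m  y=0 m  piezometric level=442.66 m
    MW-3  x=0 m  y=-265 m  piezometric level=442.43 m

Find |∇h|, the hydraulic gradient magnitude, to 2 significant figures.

∂h/∂x = (442.66 − 442.16) / (-275 − 0) = -0.001818
∂h/∂y = (442.43 − 442.16) / (-265 − 0) = -0.001019
|∇h| = √(-0.001818² + -0.001019²) = 0.002084

0.0021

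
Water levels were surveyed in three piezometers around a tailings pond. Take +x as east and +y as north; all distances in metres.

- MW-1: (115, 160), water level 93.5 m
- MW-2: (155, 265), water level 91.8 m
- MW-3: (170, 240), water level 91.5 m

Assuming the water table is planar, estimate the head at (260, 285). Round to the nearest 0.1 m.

Taking MW-1 as reference: MW-2−MW-1 = (40, 105, -1.7); MW-3−MW-1 = (55, 80, -2.0).
Determinant of the coordinate differences = 40·80 − 55·105 = -2575.
∂h/∂x = [(-1.7)·80 − (-2.0)·105] / -2575 = -0.02874
∂h/∂y = [40·(-2.0) − 55·(-1.7)] / -2575 = -0.005243
h(260, 285) = 93.5 + (-0.02874)·(145) + (-0.005243)·(125) = 93.5 -4.167 -0.655 = 88.678 m.

88.7 m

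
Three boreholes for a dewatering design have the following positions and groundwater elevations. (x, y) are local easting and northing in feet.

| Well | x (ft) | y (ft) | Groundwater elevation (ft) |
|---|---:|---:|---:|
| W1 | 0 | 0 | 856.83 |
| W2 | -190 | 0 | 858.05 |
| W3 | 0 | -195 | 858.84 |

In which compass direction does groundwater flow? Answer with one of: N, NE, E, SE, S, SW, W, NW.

NE

∂h/∂x = (858.05 − 856.83) / (-190 − 0) = -0.006421
∂h/∂y = (858.84 − 856.83) / (-195 − 0) = -0.01031
Flow = −∇h = (+0.006421 east, +0.01031 north), which points northeast.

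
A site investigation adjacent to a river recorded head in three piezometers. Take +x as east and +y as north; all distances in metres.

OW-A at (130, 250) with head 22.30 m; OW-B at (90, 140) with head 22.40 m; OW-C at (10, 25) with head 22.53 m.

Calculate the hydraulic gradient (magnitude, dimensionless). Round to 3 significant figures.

Taking OW-A as reference: OW-B−OW-A = (-40, -110, +0.10); OW-C−OW-A = (-120, -225, +0.23).
Solve a·Δx + b·Δy = Δh: det = (-40)·(-225) − (-120)·(-110) = -4200.
∂h/∂x = [(+0.10)·(-225) − (+0.23)·(-110)] / -4200 = -0.0006667
∂h/∂y = [(-40)·(+0.23) − (-120)·(+0.10)] / -4200 = -0.0006667
|∇h| = √(-0.0006667² + -0.0006667²) = 0.0009429

0.000943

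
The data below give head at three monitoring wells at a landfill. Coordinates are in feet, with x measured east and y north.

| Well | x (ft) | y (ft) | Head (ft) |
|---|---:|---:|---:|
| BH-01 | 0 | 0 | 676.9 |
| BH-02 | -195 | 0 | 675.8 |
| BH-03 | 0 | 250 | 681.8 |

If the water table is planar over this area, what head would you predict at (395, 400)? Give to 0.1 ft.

687.0 ft

∂h/∂x = (675.8 − 676.9) / (-195 − 0) = +0.005641
∂h/∂y = (681.8 − 676.9) / (250 − 0) = +0.01960
h(395, 400) = 676.9 + (+0.005641)·(395) + (+0.01960)·(400) = 676.9 +2.228 +7.840 = 686.968 ft.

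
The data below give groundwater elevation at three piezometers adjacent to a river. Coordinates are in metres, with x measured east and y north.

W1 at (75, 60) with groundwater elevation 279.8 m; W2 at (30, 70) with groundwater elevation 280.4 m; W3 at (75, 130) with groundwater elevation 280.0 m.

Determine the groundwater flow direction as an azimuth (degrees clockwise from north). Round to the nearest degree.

103°

Differences from W1: to W2 (Δx, Δy, Δh) = (-45, 10, +0.6); to W3 = (0, 70, +0.2).
Determinant of the coordinate differences = (-45)·70 − 0·10 = -3150.
∂h/∂x = [(+0.6)·70 − (+0.2)·10] / -3150 = -0.01270
∂h/∂y = [(-45)·(+0.2) − 0·(+0.6)] / -3150 = +0.002857
Flow direction (−∇h) has components (+0.01270 E, -0.002857 N).
Azimuth = atan2(E, N) = atan2(+0.01270, -0.002857) = 102.7° ≈ 103°.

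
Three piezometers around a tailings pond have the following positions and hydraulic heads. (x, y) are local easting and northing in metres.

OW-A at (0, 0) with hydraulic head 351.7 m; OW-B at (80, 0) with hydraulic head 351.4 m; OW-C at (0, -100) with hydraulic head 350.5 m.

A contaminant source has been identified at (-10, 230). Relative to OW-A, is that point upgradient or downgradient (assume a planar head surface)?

upgradient

∂h/∂x = (351.4 − 351.7) / (80 − 0) = -0.003750
∂h/∂y = (350.5 − 351.7) / (-100 − 0) = +0.01200
Head at (-10, 230) = 351.7 + (-0.003750)·(-10) + (+0.01200)·(230) = 354.50 m.
That is higher than the 351.7 m at OW-A, so the point is upgradient.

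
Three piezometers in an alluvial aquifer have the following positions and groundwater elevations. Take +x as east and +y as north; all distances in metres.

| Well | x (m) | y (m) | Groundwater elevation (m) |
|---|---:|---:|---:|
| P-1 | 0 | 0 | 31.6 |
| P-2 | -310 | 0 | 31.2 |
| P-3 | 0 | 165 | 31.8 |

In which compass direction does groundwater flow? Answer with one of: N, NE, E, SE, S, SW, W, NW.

∂h/∂x = (31.2 − 31.6) / (-310 − 0) = +0.001290
∂h/∂y = (31.8 − 31.6) / (165 − 0) = +0.001212
Flow = −∇h = (-0.001290 east, -0.001212 north), which points southwest.

SW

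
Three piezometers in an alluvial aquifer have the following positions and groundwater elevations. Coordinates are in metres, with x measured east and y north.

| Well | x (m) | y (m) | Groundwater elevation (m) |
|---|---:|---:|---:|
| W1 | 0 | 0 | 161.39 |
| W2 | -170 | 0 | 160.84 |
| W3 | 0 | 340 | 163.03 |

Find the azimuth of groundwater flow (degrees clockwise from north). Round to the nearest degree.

214°

∂h/∂x = (160.84 − 161.39) / (-170 − 0) = +0.003235
∂h/∂y = (163.03 − 161.39) / (340 − 0) = +0.004824
Flow direction (−∇h) has components (-0.003235 E, -0.004824 N).
Azimuth = atan2(E, N) = atan2(-0.003235, -0.004824) = 213.9° ≈ 214°.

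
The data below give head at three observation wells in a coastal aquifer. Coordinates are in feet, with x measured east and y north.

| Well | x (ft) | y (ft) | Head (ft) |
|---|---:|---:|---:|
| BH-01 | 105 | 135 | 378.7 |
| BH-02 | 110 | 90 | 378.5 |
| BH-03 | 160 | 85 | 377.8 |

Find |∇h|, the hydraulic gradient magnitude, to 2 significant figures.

0.014

With h = a·x + b·y + c and BH-01 as origin, the differences give:
  5·a + (-45)·b = -0.2
  55·a + (-50)·b = -0.9
Eliminate b (×(-50) and ×(-45), subtract): 2225·a = -30.50 → a = ∂h/∂x = -0.01371
Back-substitute: b = ∂h/∂y = +0.002921.
|∇h| = √(-0.01371² + 0.002921²) = 0.01402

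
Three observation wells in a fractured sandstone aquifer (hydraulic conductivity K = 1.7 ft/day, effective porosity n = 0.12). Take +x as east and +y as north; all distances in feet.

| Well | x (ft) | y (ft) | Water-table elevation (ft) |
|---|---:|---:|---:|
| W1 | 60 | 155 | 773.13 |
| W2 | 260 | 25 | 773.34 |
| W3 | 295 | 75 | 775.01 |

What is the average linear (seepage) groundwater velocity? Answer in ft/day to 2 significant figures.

Differences from W1: to W2 (Δx, Δy, Δh) = (200, -130, +0.21); to W3 = (235, -80, +1.88).
Solve a·Δx + b·Δy = Δh: det = 200·(-80) − 235·(-130) = 14550.
∂h/∂x = [(+0.21)·(-80) − (+1.88)·(-130)] / 14550 = +0.01564
∂h/∂y = [200·(+1.88) − 235·(+0.21)] / 14550 = +0.02245
|∇h| = √(0.01564² + 0.02245²) = 0.02736
Seepage velocity v = K·i/n = 1.7 × 0.02736 / 0.12 = 0.3876 ft/day.

0.39 ft/day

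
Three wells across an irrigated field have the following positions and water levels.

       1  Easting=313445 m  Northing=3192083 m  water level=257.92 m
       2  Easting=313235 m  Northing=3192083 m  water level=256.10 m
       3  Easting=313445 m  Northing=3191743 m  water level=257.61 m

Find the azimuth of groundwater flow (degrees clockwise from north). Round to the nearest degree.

∂h/∂x = (256.10 − 257.92) / (313235 − 313445) = +0.008667
∂h/∂y = (257.61 − 257.92) / (3191743 − 3192083) = +0.0009118
Flow direction (−∇h) has components (-0.008667 E, -0.0009118 N).
Azimuth = atan2(E, N) = atan2(-0.008667, -0.0009118) = 264.0° ≈ 264°.

264°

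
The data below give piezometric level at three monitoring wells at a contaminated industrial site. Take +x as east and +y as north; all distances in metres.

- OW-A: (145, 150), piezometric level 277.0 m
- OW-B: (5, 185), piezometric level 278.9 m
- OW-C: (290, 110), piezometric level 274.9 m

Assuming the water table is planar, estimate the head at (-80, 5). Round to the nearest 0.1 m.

273.0 m

Taking OW-A as reference: OW-B−OW-A = (-140, 35, +1.9); OW-C−OW-A = (145, -40, -2.1).
Solve a·Δx + b·Δy = Δh: det = (-140)·(-40) − 145·35 = 525.
∂h/∂x = [(+1.9)·(-40) − (-2.1)·35] / 525 = -0.004762
∂h/∂y = [(-140)·(-2.1) − 145·(+1.9)] / 525 = +0.03524
h(-80, 5) = 277.0 + (-0.004762)·(-225) + (+0.03524)·(-145) = 277.0 +1.071 -5.110 = 272.962 m.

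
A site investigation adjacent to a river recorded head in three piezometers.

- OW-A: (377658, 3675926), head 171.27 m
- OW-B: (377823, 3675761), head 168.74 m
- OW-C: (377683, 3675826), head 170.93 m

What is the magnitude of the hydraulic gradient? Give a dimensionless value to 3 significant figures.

0.0159

Taking OW-A as reference: OW-B−OW-A = (165, -165, -2.53); OW-C−OW-A = (25, -100, -0.34).
Solve a·Δx + b·Δy = Δh: det = 165·(-100) − 25·(-165) = -12375.
∂h/∂x = [(-2.53)·(-100) − (-0.34)·(-165)] / -12375 = -0.01591
∂h/∂y = [165·(-0.34) − 25·(-2.53)] / -12375 = -0.0005778
|∇h| = √(-0.01591² + -0.0005778²) = 0.01592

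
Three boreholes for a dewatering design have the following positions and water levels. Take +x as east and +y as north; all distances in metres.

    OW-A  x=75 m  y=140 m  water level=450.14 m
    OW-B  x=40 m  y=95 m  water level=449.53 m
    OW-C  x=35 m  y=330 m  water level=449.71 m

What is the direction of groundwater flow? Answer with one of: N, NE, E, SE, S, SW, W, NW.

W

Three-point gradient (reference OW-A): Δ to OW-B = (-35, -45, -0.61), Δ to OW-C = (-40, 190, -0.43).
∂h/∂x = +0.01601, ∂h/∂y = +0.001107 (det = -8450).
Flow = −∇h = (-0.01601 east, -0.001107 north), which points west.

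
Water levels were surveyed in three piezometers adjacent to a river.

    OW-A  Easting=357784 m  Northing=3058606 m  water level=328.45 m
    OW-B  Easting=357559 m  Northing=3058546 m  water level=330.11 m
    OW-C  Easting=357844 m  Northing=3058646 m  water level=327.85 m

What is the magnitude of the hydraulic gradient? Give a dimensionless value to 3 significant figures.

0.00864

With h = a·x + b·y + c and OW-A as origin, the differences give:
  (-225)·a + (-60)·b = +1.66
  60·a + 40·b = -0.60
Eliminate b (×40 and ×(-60), subtract): -5400·a = 30.400 → a = ∂h/∂x = -0.005630
Back-substitute: b = ∂h/∂y = -0.006556.
|∇h| = √(-0.005630² + -0.006556²) = 0.008642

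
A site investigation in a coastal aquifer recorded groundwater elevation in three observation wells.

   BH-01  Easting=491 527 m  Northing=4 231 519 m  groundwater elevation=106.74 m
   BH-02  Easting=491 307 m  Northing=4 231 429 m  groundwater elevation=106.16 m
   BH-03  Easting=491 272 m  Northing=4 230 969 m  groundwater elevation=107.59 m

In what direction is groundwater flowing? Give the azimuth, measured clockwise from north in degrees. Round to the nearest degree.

Taking BH-01 as reference: BH-02−BH-01 = (-220, -90, -0.58); BH-03−BH-01 = (-255, -550, +0.85).
Determinant of the coordinate differences = (-220)·(-550) − (-255)·(-90) = 98050.
∂h/∂x = [(-0.58)·(-550) − (+0.85)·(-90)] / 98050 = +0.004034
∂h/∂y = [(-220)·(+0.85) − (-255)·(-0.58)] / 98050 = -0.003416
Flow direction (−∇h) has components (-0.004034 E, +0.003416 N).
Azimuth = atan2(E, N) = atan2(-0.004034, +0.003416) = 310.3° ≈ 310°.

310°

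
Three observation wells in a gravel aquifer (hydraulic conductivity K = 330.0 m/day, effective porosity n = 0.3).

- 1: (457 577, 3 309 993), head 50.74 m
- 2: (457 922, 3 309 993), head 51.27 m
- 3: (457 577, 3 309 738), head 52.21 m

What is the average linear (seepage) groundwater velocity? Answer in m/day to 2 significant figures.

∂h/∂x = (51.27 − 50.74) / (457922 − 457577) = +0.001536
∂h/∂y = (52.21 − 50.74) / (3309738 − 3309993) = -0.005765
|∇h| = √(0.001536² + -0.005765²) = 0.005966
Seepage velocity v = K·i/n = 330.0 × 0.005966 / 0.3 = 6.563 m/day.

6.6 m/day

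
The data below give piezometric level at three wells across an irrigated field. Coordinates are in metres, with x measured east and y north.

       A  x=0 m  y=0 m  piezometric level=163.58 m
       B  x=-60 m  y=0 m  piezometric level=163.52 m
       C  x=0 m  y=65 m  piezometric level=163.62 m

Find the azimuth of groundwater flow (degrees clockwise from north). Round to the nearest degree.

∂h/∂x = (163.52 − 163.58) / (-60 − 0) = +0.001000
∂h/∂y = (163.62 − 163.58) / (65 − 0) = +0.0006154
Flow direction (−∇h) has components (-0.001000 E, -0.0006154 N).
Azimuth = atan2(E, N) = atan2(-0.001000, -0.0006154) = 238.4° ≈ 238°.

238°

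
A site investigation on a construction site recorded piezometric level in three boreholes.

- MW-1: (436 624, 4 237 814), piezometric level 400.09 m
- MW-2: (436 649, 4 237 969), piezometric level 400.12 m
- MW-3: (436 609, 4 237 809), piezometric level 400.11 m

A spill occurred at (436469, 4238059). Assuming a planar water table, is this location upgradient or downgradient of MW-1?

Differences from MW-1: to MW-2 (Δx, Δy, Δh) = (25, 155, +0.03); to MW-3 = (-15, -5, +0.02).
Determinant of the coordinate differences = 25·(-5) − (-15)·155 = 2200.
∂h/∂x = [(+0.03)·(-5) − (+0.02)·155] / 2200 = -0.001477
∂h/∂y = [25·(+0.02) − (-15)·(+0.03)] / 2200 = +0.0004318
Head at (436469, 4238059) = 400.09 + (-0.001477)·(-155) + (+0.0004318)·(245) = 400.42 m.
That is higher than the 400.09 m at MW-1, so the point is upgradient.

upgradient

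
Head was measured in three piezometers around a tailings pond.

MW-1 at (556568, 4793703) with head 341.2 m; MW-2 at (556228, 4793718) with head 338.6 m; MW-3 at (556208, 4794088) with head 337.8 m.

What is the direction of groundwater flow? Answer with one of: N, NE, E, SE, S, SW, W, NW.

Taking MW-1 as reference: MW-2−MW-1 = (-340, 15, -2.6); MW-3−MW-1 = (-360, 385, -3.4).
Determinant of the coordinate differences = (-340)·385 − (-360)·15 = -125500.
∂h/∂x = [(-2.6)·385 − (-3.4)·15] / -125500 = +0.007570
∂h/∂y = [(-340)·(-3.4) − (-360)·(-2.6)] / -125500 = -0.001753
Flow = −∇h = (-0.007570 east, +0.001753 north), which points west.

W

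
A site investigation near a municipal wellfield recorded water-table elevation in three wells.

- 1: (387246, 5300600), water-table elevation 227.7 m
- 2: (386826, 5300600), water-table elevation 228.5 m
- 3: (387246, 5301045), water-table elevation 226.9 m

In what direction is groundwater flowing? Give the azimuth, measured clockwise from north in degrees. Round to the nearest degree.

047°

∂h/∂x = (228.5 − 227.7) / (386826 − 387246) = -0.001905
∂h/∂y = (226.9 − 227.7) / (5301045 − 5300600) = -0.001798
Flow direction (−∇h) has components (+0.001905 E, +0.001798 N).
Azimuth = atan2(E, N) = atan2(+0.001905, +0.001798) = 46.7° ≈ 047°.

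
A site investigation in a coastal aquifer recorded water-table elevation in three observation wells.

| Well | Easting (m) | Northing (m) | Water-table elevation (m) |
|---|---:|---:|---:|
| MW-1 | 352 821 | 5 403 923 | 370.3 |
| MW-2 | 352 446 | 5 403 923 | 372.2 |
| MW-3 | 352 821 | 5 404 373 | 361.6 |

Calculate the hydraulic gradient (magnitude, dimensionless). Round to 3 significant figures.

∂h/∂x = (372.2 − 370.3) / (352446 − 352821) = -0.005067
∂h/∂y = (361.6 − 370.3) / (5404373 − 5403923) = -0.01933
|∇h| = √(-0.005067² + -0.01933²) = 0.01998

0.0200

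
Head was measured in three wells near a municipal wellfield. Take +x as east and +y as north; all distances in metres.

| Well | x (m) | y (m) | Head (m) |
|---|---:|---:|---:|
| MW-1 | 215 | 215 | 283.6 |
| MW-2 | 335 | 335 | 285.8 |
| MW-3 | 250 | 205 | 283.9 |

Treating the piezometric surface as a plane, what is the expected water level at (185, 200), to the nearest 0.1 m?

Differences from MW-1: to MW-2 (Δx, Δy, Δh) = (120, 120, +2.2); to MW-3 = (35, -10, +0.3).
Determinant of the coordinate differences = 120·(-10) − 35·120 = -5400.
∂h/∂x = [(+2.2)·(-10) − (+0.3)·120] / -5400 = +0.01074
∂h/∂y = [120·(+0.3) − 35·(+2.2)] / -5400 = +0.007593
h(185, 200) = 283.6 + (+0.01074)·(-30) + (+0.007593)·(-15) = 283.6 -0.322 -0.114 = 283.164 m.

283.2 m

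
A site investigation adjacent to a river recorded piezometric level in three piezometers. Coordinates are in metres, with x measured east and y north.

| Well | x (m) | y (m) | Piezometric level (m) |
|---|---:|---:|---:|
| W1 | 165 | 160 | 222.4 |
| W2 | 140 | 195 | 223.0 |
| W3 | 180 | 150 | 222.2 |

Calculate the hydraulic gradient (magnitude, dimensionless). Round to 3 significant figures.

Differences from W1: to W2 (Δx, Δy, Δh) = (-25, 35, +0.6); to W3 = (15, -10, -0.2).
Solve a·Δx + b·Δy = Δh: det = (-25)·(-10) − 15·35 = -275.
∂h/∂x = [(+0.6)·(-10) − (-0.2)·35] / -275 = -0.003636
∂h/∂y = [(-25)·(-0.2) − 15·(+0.6)] / -275 = +0.01455
|∇h| = √(-0.003636² + 0.01455²) = 0.015

0.0150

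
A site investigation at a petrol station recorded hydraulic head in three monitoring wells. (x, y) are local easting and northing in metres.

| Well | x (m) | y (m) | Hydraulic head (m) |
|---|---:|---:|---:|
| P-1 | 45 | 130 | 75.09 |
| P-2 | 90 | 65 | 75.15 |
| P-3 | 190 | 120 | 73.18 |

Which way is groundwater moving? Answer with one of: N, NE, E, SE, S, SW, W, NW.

Three-point gradient (reference P-1): Δ to P-2 = (45, -65, +0.06), Δ to P-3 = (145, -10, -1.91).
∂h/∂x = -0.01390, ∂h/∂y = -0.01055 (det = 8975).
Flow = −∇h = (+0.01390 east, +0.01055 north), which points northeast.

NE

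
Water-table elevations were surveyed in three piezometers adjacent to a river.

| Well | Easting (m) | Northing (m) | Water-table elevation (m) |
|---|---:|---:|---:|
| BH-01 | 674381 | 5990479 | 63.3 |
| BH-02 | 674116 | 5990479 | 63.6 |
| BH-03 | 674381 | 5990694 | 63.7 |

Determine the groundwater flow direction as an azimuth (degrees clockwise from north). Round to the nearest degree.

∂h/∂x = (63.6 − 63.3) / (674116 − 674381) = -0.001132
∂h/∂y = (63.7 − 63.3) / (5990694 − 5990479) = +0.001860
Flow direction (−∇h) has components (+0.001132 E, -0.001860 N).
Azimuth = atan2(E, N) = atan2(+0.001132, -0.001860) = 148.7° ≈ 149°.

149°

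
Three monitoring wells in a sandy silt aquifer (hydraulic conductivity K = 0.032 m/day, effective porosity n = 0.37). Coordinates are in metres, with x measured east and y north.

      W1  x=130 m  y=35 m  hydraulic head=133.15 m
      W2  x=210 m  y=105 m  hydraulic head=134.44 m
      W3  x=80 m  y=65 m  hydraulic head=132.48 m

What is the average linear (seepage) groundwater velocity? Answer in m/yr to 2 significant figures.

Three-point gradient (reference W1): Δ to W2 = (80, 70, +1.29), Δ to W3 = (-50, 30, -0.67).
∂h/∂x = +0.01451, ∂h/∂y = +0.001847 (det = 5900).
|∇h| = √(0.01451² + 0.001847²) = 0.01463
Seepage velocity v = K·i/n = 0.032 × 0.01463 / 0.37 = 0.001265 m/day = 0.462 m/yr.

0.46 m/yr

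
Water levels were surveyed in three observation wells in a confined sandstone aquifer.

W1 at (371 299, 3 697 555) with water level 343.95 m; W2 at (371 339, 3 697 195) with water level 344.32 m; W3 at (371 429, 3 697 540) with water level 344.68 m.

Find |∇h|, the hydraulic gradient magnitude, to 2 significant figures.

Taking W1 as reference: W2−W1 = (40, -360, +0.37); W3−W1 = (130, -15, +0.73).
Solve a·Δx + b·Δy = Δh: det = 40·(-15) − 130·(-360) = 46200.
∂h/∂x = [(+0.37)·(-15) − (+0.73)·(-360)] / 46200 = +0.005568
∂h/∂y = [40·(+0.73) − 130·(+0.37)] / 46200 = -0.0004091
|∇h| = √(0.005568² + -0.0004091²) = 0.005583

0.0056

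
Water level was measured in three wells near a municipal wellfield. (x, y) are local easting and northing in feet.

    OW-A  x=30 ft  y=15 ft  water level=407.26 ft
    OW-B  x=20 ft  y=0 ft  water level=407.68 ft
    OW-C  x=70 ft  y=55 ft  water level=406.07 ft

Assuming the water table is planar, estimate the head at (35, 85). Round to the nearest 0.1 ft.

405.5 ft

Three-point gradient (reference OW-A): Δ to OW-B = (-10, -15, +0.42), Δ to OW-C = (40, 40, -1.19).
∂h/∂x = -0.005250, ∂h/∂y = -0.02450 (det = 200).
h(35, 85) = 407.26 + (-0.005250)·(5) + (-0.02450)·(70) = 407.26 -0.026 -1.715 = 405.519 ft.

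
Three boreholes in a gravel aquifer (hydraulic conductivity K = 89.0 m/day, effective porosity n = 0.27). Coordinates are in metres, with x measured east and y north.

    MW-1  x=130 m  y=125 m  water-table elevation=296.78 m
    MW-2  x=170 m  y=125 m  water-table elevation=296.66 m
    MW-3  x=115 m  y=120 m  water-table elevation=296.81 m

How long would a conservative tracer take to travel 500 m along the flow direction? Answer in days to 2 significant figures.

With h = a·x + b·y + c and MW-1 as origin, the differences give:
  40·a + 0·b = -0.12
  (-15)·a + (-5)·b = +0.03
Eliminate b (×(-5) and ×0, subtract): -200·a = 0.600 → a = ∂h/∂x = -0.003000
Back-substitute: b = ∂h/∂y = +0.003000.
|∇h| = √(-0.003000² + 0.003000²) = 0.004243
Seepage velocity v = K·i/n = 89.0 × 0.004243 / 0.27 = 1.399 m/day.
t = 500 / 1.399 = 357.4 days.

360 days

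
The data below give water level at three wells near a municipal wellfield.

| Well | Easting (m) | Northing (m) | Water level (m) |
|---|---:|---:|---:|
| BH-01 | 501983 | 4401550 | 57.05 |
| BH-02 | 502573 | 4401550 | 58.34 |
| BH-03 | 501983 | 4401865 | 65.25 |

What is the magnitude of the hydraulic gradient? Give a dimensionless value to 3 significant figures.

∂h/∂x = (58.34 − 57.05) / (502573 − 501983) = +0.002186
∂h/∂y = (65.25 − 57.05) / (4401865 − 4401550) = +0.02603
|∇h| = √(0.002186² + 0.02603²) = 0.02612

0.0261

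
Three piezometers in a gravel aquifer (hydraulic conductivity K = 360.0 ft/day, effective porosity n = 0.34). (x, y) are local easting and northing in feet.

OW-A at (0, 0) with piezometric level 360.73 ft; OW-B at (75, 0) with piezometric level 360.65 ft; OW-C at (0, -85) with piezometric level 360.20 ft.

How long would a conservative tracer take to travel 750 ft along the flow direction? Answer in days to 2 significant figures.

∂h/∂x = (360.65 − 360.73) / (75 − 0) = -0.001067
∂h/∂y = (360.20 − 360.73) / (-85 − 0) = +0.006235
|∇h| = √(-0.001067² + 0.006235²) = 0.006326
Seepage velocity v = K·i/n = 360.0 × 0.006326 / 0.34 = 6.698 ft/day.
t = 750 / 6.698 = 112 days.

110 days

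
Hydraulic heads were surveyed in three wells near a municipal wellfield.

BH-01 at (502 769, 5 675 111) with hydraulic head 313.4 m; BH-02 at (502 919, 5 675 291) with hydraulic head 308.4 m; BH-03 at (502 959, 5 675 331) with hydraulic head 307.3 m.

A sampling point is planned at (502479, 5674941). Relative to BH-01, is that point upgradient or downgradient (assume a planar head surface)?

upgradient

Taking BH-01 as reference: BH-02−BH-01 = (150, 180, -5.0); BH-03−BH-01 = (190, 220, -6.1).
Determinant of the coordinate differences = 150·220 − 190·180 = -1200.
∂h/∂x = [(-5.0)·220 − (-6.1)·180] / -1200 = +0.001667
∂h/∂y = [150·(-6.1) − 190·(-5.0)] / -1200 = -0.02917
Head at (502479, 5674941) = 313.4 + (+0.001667)·(-290) + (-0.02917)·(-170) = 317.88 m.
That is higher than the 313.4 m at BH-01, so the point is upgradient.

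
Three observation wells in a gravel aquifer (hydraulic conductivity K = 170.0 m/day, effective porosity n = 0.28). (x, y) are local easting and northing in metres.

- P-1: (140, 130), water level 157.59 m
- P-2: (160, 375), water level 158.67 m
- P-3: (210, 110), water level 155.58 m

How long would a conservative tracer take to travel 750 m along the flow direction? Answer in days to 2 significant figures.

Taking P-1 as reference: P-2−P-1 = (20, 245, +1.08); P-3−P-1 = (70, -20, -2.01).
Solve a·Δx + b·Δy = Δh: det = 20·(-20) − 70·245 = -17550.
∂h/∂x = [(+1.08)·(-20) − (-2.01)·245] / -17550 = -0.02683
∂h/∂y = [20·(-2.01) − 70·(+1.08)] / -17550 = +0.006598
|∇h| = √(-0.02683² + 0.006598²) = 0.02763
Seepage velocity v = K·i/n = 170.0 × 0.02763 / 0.28 = 16.78 m/day.
t = 750 / 16.78 = 44.7 days.

45 days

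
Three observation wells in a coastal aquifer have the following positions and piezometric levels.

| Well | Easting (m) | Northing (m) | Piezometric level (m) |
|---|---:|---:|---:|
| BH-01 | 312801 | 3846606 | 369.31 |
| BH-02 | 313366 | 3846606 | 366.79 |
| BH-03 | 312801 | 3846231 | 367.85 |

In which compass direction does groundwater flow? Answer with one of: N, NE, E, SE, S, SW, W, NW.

SE

∂h/∂x = (366.79 − 369.31) / (313366 − 312801) = -0.004460
∂h/∂y = (367.85 − 369.31) / (3846231 − 3846606) = +0.003893
Flow = −∇h = (+0.004460 east, -0.003893 north), which points southeast.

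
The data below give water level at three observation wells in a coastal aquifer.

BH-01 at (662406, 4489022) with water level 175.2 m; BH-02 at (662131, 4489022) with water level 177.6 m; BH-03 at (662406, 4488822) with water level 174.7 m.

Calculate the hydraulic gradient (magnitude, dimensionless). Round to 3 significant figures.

0.00908

∂h/∂x = (177.6 − 175.2) / (662131 − 662406) = -0.008727
∂h/∂y = (174.7 − 175.2) / (4488822 − 4489022) = +0.002500
|∇h| = √(-0.008727² + 0.002500²) = 0.009078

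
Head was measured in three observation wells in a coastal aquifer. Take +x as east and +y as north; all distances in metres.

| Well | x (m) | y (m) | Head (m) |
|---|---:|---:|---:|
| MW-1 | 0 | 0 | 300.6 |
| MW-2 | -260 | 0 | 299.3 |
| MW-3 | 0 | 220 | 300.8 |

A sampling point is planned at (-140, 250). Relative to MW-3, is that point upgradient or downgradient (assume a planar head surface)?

∂h/∂x = (299.3 − 300.6) / (-260 − 0) = +0.005000
∂h/∂y = (300.8 − 300.6) / (220 − 0) = +0.0009091
Head at (-140, 250) = 300.6 + (+0.005000)·(-140) + (+0.0009091)·(250) = 300.13 m.
That is lower than the 300.8 m at MW-3, so the point is downgradient.

downgradient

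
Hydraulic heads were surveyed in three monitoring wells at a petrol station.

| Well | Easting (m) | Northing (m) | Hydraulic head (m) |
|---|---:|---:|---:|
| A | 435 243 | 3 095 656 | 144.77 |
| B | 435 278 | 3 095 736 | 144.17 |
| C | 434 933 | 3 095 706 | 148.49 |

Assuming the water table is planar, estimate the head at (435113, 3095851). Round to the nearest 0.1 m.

Taking A as reference: B−A = (35, 80, -0.60); C−A = (-310, 50, +3.72).
Determinant of the coordinate differences = 35·50 − (-310)·80 = 26550.
∂h/∂x = [(-0.60)·50 − (+3.72)·80] / 26550 = -0.01234
∂h/∂y = [35·(+3.72) − (-310)·(-0.60)] / 26550 = -0.002102
h(435113, 3095851) = 144.77 + (-0.01234)·(-130) + (-0.002102)·(195) = 144.77 +1.604 -0.410 = 145.964 m.

146.0 m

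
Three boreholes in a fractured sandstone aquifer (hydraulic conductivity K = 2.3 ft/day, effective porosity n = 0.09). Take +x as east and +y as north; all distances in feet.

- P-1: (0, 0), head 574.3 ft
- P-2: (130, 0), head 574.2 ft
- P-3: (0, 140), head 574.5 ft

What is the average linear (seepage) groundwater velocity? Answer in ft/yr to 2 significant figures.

∂h/∂x = (574.2 − 574.3) / (130 − 0) = -0.0007692
∂h/∂y = (574.5 − 574.3) / (140 − 0) = +0.001429
|∇h| = √(-0.0007692² + 0.001429²) = 0.001623
Seepage velocity v = K·i/n = 2.3 × 0.001623 / 0.09 = 0.04148 ft/day = 15.15 ft/yr.

15 ft/yr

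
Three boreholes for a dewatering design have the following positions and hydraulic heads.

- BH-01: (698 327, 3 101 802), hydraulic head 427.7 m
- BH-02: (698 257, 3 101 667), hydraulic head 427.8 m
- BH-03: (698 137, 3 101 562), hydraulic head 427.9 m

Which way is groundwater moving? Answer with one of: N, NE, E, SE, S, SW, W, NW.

Differences from BH-01: to BH-02 (Δx, Δy, Δh) = (-70, -135, +0.1); to BH-03 = (-190, -240, +0.2).
Solve a·Δx + b·Δy = Δh: det = (-70)·(-240) − (-190)·(-135) = -8850.
∂h/∂x = [(+0.1)·(-240) − (+0.2)·(-135)] / -8850 = -0.0003390
∂h/∂y = [(-70)·(+0.2) − (-190)·(+0.1)] / -8850 = -0.0005650
Flow = −∇h = (+0.0003390 east, +0.0005650 north), which points northeast.

NE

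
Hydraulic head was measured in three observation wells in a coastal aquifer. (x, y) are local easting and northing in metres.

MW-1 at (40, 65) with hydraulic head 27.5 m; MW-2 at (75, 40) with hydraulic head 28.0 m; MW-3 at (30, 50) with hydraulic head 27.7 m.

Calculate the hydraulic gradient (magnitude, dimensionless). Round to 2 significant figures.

Taking MW-1 as reference: MW-2−MW-1 = (35, -25, +0.5); MW-3−MW-1 = (-10, -15, +0.2).
Determinant of the coordinate differences = 35·(-15) − (-10)·(-25) = -775.
∂h/∂x = [(+0.5)·(-15) − (+0.2)·(-25)] / -775 = +0.003226
∂h/∂y = [35·(+0.2) − (-10)·(+0.5)] / -775 = -0.01548
|∇h| = √(0.003226² + -0.01548²) = 0.01581

0.016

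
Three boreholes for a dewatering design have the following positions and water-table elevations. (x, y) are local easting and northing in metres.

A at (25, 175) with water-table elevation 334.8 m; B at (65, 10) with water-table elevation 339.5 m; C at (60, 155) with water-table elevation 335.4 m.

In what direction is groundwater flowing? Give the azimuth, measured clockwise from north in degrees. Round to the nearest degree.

With h = a·x + b·y + c and A as origin, the differences give:
  40·a + (-165)·b = +4.7
  35·a + (-20)·b = +0.6
Eliminate b (×(-20) and ×(-165), subtract): 4975·a = 5.00 → a = ∂h/∂x = +0.001005
Back-substitute: b = ∂h/∂y = -0.02824.
Flow direction (−∇h) has components (-0.001005 E, +0.02824 N).
Azimuth = atan2(E, N) = atan2(-0.001005, +0.02824) = 358.0° ≈ 358°.

358°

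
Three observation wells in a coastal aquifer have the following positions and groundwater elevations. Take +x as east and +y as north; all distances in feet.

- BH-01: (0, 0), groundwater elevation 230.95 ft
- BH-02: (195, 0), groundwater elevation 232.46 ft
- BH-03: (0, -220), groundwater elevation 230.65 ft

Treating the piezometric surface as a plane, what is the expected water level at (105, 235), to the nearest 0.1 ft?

232.1 ft

∂h/∂x = (232.46 − 230.95) / (195 − 0) = +0.007744
∂h/∂y = (230.65 − 230.95) / (-220 − 0) = +0.001364
h(105, 235) = 230.95 + (+0.007744)·(105) + (+0.001364)·(235) = 230.95 +0.813 +0.320 = 232.084 ft.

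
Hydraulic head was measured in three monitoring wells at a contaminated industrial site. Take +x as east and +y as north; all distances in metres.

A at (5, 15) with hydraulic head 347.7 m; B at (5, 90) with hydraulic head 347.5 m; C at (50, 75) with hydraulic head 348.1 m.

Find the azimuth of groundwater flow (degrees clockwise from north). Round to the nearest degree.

282°

Differences from A: to B (Δx, Δy, Δh) = (0, 75, -0.2); to C = (45, 60, +0.4).
Determinant of the coordinate differences = 0·60 − 45·75 = -3375.
∂h/∂x = [(-0.2)·60 − (+0.4)·75] / -3375 = +0.01244
∂h/∂y = [0·(+0.4) − 45·(-0.2)] / -3375 = -0.002667
Flow direction (−∇h) has components (-0.01244 E, +0.002667 N).
Azimuth = atan2(E, N) = atan2(-0.01244, +0.002667) = 282.1° ≈ 282°.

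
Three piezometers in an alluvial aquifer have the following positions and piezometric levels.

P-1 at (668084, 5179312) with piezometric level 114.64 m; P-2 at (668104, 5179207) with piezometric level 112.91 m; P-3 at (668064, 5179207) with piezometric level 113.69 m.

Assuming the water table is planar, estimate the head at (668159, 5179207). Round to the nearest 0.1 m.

111.8 m

With h = a·x + b·y + c and P-1 as origin, the differences give:
  20·a + (-105)·b = -1.73
  (-20)·a + (-105)·b = -0.95
Eliminate b (×(-105) and ×(-105), subtract): -4200·a = 81.900 → a = ∂h/∂x = -0.01950
Back-substitute: b = ∂h/∂y = +0.01276.
h(668159, 5179207) = 114.64 + (-0.01950)·(75) + (+0.01276)·(-105) = 114.64 -1.463 -1.340 = 111.838 m.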